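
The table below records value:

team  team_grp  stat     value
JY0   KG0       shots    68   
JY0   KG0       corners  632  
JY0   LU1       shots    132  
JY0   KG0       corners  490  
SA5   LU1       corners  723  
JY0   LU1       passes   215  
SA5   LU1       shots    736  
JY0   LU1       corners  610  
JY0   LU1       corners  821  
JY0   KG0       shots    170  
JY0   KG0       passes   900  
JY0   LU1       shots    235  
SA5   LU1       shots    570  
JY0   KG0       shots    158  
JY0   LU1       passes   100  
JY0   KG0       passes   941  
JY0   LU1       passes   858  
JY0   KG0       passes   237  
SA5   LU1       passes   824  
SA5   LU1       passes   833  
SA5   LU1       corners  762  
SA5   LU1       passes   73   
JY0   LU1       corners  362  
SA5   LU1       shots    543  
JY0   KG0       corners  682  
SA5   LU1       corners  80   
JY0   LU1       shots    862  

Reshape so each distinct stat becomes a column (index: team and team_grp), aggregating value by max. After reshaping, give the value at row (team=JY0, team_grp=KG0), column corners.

682

Rows with team=JY0, team_grp=KG0 and stat=corners: value values are 632, 490, 682.
max(632, 490, 682) = 682.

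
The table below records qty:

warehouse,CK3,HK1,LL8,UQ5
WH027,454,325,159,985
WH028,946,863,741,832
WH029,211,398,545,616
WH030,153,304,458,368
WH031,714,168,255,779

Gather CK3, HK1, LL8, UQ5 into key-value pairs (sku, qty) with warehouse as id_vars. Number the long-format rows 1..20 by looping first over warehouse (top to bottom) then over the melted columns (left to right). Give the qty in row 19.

255

20 rows total (5 × 4). Row 19: index ⌊(19-1)/4⌋ = 4 into warehouse → WH031; (19-1) mod 4 = 2 into the melted columns → LL8.
So row 19 is (WH031, LL8, 255); qty = 255.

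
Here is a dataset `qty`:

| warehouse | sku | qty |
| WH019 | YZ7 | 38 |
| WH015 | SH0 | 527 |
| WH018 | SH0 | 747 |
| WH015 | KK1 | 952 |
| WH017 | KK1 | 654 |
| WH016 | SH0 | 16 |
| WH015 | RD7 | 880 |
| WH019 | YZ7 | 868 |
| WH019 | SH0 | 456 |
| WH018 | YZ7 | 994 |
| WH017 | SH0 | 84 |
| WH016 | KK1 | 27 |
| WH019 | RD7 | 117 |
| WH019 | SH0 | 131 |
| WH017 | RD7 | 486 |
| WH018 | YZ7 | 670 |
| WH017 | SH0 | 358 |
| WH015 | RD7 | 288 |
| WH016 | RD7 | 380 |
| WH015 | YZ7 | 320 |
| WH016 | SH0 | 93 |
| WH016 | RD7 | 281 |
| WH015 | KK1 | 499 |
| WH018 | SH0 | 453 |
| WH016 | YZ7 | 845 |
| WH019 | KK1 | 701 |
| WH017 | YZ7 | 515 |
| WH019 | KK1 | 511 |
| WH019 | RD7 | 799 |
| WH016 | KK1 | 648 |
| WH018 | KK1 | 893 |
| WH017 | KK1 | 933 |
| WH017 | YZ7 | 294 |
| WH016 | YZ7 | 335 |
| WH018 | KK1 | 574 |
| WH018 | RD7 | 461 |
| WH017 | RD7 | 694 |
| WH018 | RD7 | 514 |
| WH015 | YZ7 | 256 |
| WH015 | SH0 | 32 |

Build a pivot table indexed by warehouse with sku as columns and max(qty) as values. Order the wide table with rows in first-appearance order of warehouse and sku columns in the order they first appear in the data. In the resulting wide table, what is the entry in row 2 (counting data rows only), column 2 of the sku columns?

With rows in first-appearance order of warehouse, row 2 is warehouse=WH015. sku columns in first-appearance order: YZ7, SH0, KK1, RD7; column 2 is SH0.
Long rows with warehouse=WH015, sku=SH0: max(527, 32) = 527.

527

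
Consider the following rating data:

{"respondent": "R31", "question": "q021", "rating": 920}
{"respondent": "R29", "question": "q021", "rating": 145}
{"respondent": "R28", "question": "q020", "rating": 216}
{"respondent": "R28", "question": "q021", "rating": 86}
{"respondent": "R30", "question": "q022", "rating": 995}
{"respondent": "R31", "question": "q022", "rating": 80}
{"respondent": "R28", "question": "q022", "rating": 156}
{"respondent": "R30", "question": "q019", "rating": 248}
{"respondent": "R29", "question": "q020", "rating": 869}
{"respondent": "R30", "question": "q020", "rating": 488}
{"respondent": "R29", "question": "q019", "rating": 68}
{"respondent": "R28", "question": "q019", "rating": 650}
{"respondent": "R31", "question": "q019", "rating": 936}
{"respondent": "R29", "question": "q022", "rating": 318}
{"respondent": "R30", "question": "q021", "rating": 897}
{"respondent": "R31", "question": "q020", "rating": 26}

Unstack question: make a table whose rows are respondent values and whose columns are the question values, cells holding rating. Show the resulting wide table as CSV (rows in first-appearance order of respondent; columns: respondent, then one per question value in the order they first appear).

respondent,q021,q020,q022,q019
R31,920,26,80,936
R29,145,869,318,68
R28,86,216,156,650
R30,897,488,995,248

Columns: respondent plus the 4 distinct question values (q021, q020, q022, q019).
For example, row R31 column q021 takes rating=920 from the long row (R31, q021).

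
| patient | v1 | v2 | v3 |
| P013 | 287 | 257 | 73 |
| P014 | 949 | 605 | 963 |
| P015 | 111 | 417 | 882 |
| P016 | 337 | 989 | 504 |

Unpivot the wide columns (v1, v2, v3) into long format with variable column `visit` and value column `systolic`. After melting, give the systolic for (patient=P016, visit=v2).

989

Unpivoting turns each (patient, wide-column) pair into one long row.
The wide cell at row P016, column v2 holds 989, so the long row (P016, v2) has systolic=989.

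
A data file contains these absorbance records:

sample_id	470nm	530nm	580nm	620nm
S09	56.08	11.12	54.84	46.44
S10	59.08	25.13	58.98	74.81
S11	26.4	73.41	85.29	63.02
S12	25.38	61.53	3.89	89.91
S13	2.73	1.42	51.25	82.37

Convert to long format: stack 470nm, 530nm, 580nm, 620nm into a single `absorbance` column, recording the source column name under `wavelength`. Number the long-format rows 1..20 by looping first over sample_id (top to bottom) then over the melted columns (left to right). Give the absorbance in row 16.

20 rows total (5 × 4). Row 16: index ⌊(16-1)/4⌋ = 3 into sample_id → S12; (16-1) mod 4 = 3 into the melted columns → 620nm.
So row 16 is (S12, 620nm, 89.91); absorbance = 89.91.

89.91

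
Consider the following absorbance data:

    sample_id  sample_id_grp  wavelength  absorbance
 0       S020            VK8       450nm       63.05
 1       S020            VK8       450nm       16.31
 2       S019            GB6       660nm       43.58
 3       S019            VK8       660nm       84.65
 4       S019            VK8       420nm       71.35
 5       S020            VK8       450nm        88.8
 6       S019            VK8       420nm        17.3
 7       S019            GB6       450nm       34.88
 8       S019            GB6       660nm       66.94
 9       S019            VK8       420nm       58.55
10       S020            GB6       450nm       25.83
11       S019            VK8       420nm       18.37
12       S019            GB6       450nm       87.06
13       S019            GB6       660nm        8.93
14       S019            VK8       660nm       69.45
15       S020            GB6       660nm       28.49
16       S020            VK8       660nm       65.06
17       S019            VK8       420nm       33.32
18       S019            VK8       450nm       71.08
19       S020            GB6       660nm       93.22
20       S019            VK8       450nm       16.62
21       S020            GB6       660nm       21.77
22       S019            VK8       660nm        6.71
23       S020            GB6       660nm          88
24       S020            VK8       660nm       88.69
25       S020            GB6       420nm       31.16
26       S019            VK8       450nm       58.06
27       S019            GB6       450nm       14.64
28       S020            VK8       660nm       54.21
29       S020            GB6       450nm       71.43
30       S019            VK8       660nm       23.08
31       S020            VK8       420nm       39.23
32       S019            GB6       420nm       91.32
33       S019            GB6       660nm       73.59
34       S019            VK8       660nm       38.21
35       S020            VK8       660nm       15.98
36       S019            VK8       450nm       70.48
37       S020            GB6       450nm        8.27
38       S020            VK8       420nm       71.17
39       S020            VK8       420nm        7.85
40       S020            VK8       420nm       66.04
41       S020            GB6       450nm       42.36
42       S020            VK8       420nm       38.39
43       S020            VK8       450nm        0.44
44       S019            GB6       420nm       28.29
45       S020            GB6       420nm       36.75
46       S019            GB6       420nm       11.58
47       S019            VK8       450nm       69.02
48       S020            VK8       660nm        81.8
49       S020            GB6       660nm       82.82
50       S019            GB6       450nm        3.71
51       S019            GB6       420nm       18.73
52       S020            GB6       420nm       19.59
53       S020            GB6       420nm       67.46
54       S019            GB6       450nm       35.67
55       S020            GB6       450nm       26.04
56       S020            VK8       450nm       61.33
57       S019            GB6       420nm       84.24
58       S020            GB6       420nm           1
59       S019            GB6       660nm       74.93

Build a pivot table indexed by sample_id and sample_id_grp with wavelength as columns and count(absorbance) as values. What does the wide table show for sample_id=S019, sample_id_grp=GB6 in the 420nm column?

Rows with sample_id=S019, sample_id_grp=GB6 and wavelength=420nm: absorbance values are 91.32, 28.29, 11.58, 18.73, 84.24.
5 rows match — count = 5.

5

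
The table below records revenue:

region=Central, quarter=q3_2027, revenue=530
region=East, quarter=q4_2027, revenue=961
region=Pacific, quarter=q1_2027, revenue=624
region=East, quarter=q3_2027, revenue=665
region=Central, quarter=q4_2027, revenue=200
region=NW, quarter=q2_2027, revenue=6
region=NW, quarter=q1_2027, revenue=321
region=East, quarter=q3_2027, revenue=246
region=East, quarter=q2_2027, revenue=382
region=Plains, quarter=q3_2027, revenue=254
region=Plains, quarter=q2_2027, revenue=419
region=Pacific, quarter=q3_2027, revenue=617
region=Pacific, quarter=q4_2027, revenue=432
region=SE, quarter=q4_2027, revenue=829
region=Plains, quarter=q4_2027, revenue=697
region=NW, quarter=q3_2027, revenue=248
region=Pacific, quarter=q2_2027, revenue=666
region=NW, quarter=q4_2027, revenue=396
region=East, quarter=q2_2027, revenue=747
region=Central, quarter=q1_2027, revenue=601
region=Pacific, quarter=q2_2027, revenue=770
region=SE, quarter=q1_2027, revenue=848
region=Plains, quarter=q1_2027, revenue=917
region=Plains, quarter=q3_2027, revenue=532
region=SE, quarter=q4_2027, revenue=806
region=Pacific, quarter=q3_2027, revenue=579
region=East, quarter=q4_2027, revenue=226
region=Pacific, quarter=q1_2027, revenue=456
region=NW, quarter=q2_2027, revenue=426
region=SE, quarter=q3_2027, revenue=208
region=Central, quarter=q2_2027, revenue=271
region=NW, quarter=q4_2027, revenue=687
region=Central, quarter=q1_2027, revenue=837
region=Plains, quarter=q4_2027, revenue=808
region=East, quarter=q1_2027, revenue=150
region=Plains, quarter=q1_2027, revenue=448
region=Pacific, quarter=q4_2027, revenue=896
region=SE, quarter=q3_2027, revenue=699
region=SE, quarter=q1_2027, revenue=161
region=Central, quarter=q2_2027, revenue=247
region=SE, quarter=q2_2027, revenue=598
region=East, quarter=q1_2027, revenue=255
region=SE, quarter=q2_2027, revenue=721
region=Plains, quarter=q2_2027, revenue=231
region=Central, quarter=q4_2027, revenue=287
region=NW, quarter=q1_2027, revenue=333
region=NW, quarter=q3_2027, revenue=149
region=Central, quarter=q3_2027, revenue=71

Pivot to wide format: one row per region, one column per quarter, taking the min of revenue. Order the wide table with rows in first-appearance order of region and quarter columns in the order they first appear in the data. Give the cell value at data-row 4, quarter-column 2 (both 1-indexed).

With rows in first-appearance order of region, row 4 is region=NW. quarter columns in first-appearance order: q3_2027, q4_2027, q1_2027, q2_2027; column 2 is q4_2027.
Long rows with region=NW, quarter=q4_2027: min(396, 687) = 396.

396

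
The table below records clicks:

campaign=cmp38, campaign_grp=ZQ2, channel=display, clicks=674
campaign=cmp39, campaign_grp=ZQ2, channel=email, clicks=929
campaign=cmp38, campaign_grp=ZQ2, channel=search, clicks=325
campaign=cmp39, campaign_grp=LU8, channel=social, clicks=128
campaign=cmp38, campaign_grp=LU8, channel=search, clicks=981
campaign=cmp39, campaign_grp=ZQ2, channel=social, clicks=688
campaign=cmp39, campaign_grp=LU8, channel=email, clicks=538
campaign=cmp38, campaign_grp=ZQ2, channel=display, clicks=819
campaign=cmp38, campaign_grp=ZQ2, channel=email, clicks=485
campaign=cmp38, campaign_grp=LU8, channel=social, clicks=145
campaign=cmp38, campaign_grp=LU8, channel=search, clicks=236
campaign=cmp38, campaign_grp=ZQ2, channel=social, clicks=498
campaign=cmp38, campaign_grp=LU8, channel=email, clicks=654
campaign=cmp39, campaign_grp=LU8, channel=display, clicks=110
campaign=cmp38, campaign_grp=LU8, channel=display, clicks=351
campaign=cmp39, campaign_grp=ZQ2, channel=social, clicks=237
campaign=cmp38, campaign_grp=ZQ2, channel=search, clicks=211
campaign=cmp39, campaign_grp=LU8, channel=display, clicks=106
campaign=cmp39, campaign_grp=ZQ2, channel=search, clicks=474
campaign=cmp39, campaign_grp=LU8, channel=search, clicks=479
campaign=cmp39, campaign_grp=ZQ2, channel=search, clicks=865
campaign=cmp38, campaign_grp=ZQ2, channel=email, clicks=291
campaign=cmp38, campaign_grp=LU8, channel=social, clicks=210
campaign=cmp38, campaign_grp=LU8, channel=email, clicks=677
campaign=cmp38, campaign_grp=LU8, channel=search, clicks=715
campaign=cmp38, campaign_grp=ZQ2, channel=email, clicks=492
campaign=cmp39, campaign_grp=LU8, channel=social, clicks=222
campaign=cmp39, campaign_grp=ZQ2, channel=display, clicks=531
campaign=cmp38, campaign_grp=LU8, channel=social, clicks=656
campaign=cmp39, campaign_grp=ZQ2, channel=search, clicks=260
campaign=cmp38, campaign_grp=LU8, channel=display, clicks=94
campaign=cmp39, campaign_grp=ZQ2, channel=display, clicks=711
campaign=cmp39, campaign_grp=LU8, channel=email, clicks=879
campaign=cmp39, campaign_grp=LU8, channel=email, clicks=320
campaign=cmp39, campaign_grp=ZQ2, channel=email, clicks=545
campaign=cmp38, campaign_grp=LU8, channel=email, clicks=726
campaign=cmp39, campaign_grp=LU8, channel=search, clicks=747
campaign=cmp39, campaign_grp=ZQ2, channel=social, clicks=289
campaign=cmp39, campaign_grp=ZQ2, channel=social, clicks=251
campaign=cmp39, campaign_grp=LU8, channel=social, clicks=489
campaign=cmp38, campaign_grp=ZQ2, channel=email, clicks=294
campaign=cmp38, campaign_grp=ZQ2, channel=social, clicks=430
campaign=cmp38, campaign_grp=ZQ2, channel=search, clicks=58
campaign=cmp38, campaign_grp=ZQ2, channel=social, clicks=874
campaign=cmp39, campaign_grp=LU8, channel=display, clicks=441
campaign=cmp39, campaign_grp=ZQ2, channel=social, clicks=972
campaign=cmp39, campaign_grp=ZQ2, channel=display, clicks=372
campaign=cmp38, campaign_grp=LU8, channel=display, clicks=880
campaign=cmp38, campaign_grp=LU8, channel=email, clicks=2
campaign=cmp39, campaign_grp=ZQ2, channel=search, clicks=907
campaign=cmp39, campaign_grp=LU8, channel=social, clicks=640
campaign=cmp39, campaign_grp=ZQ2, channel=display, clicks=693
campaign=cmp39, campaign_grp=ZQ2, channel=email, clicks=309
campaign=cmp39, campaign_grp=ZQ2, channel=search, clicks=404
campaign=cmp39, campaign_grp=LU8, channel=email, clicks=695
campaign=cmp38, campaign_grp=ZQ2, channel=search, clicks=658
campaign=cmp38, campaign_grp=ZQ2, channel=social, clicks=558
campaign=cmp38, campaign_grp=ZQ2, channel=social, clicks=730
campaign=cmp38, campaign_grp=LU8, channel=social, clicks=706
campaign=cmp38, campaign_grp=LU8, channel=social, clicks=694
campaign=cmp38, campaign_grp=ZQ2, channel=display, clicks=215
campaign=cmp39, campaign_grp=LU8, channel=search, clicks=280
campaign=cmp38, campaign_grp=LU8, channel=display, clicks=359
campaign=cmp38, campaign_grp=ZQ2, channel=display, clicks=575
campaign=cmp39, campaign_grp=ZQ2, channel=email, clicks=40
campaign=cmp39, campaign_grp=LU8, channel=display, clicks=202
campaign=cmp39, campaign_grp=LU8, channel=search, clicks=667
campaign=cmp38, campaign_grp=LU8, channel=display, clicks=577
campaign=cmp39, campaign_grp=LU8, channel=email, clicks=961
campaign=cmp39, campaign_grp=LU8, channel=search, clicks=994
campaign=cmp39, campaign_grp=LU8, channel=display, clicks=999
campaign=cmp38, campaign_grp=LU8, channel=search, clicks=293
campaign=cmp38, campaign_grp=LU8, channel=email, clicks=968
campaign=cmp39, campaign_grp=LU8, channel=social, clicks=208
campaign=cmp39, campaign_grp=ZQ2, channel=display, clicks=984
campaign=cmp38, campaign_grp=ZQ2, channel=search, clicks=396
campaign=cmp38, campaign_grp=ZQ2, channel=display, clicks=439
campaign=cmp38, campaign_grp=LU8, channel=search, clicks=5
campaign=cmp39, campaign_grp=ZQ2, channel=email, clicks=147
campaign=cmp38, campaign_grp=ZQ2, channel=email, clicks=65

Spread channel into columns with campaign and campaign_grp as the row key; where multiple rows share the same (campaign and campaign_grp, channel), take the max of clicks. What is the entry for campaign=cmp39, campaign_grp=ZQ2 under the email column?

Rows with campaign=cmp39, campaign_grp=ZQ2 and channel=email: clicks values are 929, 545, 309, 40, 147.
max(929, 545, 309, 40, 147) = 929.

929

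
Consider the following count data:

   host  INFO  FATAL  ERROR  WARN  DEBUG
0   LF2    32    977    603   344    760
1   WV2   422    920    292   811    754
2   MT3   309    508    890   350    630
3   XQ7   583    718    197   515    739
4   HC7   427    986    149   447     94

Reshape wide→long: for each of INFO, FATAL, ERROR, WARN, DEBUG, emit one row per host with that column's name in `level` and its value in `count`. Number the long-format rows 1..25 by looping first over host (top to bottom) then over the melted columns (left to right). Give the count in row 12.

508

25 rows total (5 × 5). Row 12: index ⌊(12-1)/5⌋ = 2 into host → MT3; (12-1) mod 5 = 1 into the melted columns → FATAL.
So row 12 is (MT3, FATAL, 508); count = 508.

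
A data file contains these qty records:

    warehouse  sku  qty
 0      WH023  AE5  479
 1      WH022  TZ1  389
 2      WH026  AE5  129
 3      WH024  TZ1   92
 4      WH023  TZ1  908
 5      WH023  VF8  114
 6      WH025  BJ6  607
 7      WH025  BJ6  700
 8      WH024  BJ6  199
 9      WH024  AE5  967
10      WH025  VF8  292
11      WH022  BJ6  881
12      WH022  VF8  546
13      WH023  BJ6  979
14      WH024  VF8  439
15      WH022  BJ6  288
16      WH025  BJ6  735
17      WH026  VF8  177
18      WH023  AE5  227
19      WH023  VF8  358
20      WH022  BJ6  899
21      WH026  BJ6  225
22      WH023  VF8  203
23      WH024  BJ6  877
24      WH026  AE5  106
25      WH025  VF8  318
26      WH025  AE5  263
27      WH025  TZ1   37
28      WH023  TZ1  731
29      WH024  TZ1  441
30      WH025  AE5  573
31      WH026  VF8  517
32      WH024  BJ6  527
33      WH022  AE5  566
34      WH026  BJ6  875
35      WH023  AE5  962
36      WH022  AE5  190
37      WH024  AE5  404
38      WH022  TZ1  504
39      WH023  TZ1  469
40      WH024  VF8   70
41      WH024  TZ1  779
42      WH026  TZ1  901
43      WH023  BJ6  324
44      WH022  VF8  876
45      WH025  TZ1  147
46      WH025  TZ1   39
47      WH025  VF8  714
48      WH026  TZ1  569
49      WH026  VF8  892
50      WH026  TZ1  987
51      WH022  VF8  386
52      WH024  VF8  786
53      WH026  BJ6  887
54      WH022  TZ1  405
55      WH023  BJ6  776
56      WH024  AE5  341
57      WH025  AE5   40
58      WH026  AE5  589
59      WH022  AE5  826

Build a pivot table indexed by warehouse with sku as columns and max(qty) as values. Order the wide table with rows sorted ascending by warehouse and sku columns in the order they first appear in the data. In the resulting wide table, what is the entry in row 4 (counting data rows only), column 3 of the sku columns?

With rows sorted ascending by warehouse, row 4 is warehouse=WH025. sku columns in first-appearance order: AE5, TZ1, VF8, BJ6; column 3 is VF8.
Long rows with warehouse=WH025, sku=VF8: max(292, 318, 714) = 714.

714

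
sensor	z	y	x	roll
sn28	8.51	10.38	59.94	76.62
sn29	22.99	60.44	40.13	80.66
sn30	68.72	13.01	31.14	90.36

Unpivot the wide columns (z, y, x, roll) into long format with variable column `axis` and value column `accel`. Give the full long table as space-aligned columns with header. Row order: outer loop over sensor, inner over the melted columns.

Each (sensor, column) pair becomes one row: 3 × 4 = 12 rows.
For example, (sn28, z) → accel=8.51.

sensor  axis  accel
sn28    z     8.51 
sn28    y     10.38
sn28    x     59.94
sn28    roll  76.62
sn29    z     22.99
sn29    y     60.44
sn29    x     40.13
sn29    roll  80.66
sn30    z     68.72
sn30    y     13.01
sn30    x     31.14
sn30    roll  90.36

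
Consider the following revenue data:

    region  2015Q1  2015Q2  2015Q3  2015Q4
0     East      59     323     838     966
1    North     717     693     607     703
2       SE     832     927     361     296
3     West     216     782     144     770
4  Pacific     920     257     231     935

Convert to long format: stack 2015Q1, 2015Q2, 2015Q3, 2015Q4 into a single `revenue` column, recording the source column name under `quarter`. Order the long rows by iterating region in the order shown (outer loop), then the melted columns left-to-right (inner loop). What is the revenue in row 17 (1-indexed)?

920

20 rows total (5 × 4). Row 17: index ⌊(17-1)/4⌋ = 4 into region → Pacific; (17-1) mod 4 = 0 into the melted columns → 2015Q1.
So row 17 is (Pacific, 2015Q1, 920); revenue = 920.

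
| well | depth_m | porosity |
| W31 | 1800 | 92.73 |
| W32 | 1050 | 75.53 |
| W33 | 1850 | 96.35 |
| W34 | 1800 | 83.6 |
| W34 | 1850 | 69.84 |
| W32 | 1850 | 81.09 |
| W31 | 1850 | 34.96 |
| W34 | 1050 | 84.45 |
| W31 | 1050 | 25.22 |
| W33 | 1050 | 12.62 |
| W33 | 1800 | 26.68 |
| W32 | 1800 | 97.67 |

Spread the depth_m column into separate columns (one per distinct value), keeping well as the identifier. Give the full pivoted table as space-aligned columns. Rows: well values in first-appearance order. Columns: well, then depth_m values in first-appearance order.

Columns: well plus the 3 distinct depth_m values (1800, 1050, 1850).
For example, row W31 column 1800 takes porosity=92.73 from the long row (W31, 1800).

well  1800   1050   1850 
W31   92.73  25.22  34.96
W32   97.67  75.53  81.09
W33   26.68  12.62  96.35
W34   83.6   84.45  69.84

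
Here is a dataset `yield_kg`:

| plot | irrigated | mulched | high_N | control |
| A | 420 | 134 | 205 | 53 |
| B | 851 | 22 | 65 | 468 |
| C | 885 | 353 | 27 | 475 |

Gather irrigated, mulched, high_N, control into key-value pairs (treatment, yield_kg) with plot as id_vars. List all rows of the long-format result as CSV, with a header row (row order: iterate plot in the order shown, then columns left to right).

plot,treatment,yield_kg
A,irrigated,420
A,mulched,134
A,high_N,205
A,control,53
B,irrigated,851
B,mulched,22
B,high_N,65
B,control,468
C,irrigated,885
C,mulched,353
C,high_N,27
C,control,475

Each (plot, column) pair becomes one row: 3 × 4 = 12 rows.
For example, (A, irrigated) → yield_kg=420.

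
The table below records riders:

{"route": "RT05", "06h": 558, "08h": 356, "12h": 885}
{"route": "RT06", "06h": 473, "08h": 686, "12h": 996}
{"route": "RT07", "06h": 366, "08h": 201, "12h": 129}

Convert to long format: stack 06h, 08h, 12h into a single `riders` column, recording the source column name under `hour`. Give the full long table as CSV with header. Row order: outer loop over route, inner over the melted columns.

route,hour,riders
RT05,06h,558
RT05,08h,356
RT05,12h,885
RT06,06h,473
RT06,08h,686
RT06,12h,996
RT07,06h,366
RT07,08h,201
RT07,12h,129

Each (route, column) pair becomes one row: 3 × 3 = 9 rows.
For example, (RT05, 06h) → riders=558.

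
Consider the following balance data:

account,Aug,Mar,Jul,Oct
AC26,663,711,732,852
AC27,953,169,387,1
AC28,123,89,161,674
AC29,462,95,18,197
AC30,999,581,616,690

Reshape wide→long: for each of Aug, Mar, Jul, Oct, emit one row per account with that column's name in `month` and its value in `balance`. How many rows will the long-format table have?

20

5 account values × 4 melted columns = 20 rows.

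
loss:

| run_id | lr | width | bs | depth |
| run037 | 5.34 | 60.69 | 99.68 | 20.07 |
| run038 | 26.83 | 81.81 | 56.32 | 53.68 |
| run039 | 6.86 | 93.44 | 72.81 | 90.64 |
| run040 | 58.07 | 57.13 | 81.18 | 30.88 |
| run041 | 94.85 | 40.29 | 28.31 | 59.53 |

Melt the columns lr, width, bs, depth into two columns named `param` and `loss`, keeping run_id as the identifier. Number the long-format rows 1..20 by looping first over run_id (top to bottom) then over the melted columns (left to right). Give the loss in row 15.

20 rows total (5 × 4). Row 15: index ⌊(15-1)/4⌋ = 3 into run_id → run040; (15-1) mod 4 = 2 into the melted columns → bs.
So row 15 is (run040, bs, 81.18); loss = 81.18.

81.18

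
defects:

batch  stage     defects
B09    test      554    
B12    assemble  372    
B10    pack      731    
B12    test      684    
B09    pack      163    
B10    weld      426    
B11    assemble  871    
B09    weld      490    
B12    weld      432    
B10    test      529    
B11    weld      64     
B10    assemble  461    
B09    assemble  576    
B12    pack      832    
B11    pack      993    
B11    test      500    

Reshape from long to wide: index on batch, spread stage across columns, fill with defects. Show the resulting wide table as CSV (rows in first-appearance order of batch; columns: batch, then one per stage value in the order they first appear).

batch,test,assemble,pack,weld
B09,554,576,163,490
B12,684,372,832,432
B10,529,461,731,426
B11,500,871,993,64

Columns: batch plus the 4 distinct stage values (test, assemble, pack, weld).
For example, row B09 column test takes defects=554 from the long row (B09, test).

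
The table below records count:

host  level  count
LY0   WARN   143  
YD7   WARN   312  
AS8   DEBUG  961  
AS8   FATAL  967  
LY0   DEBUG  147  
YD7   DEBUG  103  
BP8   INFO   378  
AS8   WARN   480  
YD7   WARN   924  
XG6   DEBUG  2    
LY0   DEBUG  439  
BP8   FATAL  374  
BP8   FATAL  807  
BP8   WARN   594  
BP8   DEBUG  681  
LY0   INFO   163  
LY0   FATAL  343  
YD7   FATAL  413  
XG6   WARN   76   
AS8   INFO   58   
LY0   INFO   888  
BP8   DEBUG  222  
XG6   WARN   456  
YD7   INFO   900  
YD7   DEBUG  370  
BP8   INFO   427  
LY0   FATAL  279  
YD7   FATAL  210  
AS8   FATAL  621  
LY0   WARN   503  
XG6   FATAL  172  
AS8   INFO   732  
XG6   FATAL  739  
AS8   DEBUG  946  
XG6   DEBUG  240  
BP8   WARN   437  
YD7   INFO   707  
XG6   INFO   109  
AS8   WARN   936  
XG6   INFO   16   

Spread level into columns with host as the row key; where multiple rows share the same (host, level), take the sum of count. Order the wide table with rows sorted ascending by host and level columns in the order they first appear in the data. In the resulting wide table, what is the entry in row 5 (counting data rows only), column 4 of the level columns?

With rows sorted ascending by host, row 5 is host=YD7. level columns in first-appearance order: WARN, DEBUG, FATAL, INFO; column 4 is INFO.
Long rows with host=YD7, level=INFO: 900 + 707 = 1607.

1607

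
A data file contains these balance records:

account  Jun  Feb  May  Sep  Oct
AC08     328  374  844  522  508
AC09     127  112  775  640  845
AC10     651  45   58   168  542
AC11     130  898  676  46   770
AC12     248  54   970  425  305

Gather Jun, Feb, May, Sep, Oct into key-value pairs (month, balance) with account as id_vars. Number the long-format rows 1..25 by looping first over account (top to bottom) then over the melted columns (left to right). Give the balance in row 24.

425

25 rows total (5 × 5). Row 24: index ⌊(24-1)/5⌋ = 4 into account → AC12; (24-1) mod 5 = 3 into the melted columns → Sep.
So row 24 is (AC12, Sep, 425); balance = 425.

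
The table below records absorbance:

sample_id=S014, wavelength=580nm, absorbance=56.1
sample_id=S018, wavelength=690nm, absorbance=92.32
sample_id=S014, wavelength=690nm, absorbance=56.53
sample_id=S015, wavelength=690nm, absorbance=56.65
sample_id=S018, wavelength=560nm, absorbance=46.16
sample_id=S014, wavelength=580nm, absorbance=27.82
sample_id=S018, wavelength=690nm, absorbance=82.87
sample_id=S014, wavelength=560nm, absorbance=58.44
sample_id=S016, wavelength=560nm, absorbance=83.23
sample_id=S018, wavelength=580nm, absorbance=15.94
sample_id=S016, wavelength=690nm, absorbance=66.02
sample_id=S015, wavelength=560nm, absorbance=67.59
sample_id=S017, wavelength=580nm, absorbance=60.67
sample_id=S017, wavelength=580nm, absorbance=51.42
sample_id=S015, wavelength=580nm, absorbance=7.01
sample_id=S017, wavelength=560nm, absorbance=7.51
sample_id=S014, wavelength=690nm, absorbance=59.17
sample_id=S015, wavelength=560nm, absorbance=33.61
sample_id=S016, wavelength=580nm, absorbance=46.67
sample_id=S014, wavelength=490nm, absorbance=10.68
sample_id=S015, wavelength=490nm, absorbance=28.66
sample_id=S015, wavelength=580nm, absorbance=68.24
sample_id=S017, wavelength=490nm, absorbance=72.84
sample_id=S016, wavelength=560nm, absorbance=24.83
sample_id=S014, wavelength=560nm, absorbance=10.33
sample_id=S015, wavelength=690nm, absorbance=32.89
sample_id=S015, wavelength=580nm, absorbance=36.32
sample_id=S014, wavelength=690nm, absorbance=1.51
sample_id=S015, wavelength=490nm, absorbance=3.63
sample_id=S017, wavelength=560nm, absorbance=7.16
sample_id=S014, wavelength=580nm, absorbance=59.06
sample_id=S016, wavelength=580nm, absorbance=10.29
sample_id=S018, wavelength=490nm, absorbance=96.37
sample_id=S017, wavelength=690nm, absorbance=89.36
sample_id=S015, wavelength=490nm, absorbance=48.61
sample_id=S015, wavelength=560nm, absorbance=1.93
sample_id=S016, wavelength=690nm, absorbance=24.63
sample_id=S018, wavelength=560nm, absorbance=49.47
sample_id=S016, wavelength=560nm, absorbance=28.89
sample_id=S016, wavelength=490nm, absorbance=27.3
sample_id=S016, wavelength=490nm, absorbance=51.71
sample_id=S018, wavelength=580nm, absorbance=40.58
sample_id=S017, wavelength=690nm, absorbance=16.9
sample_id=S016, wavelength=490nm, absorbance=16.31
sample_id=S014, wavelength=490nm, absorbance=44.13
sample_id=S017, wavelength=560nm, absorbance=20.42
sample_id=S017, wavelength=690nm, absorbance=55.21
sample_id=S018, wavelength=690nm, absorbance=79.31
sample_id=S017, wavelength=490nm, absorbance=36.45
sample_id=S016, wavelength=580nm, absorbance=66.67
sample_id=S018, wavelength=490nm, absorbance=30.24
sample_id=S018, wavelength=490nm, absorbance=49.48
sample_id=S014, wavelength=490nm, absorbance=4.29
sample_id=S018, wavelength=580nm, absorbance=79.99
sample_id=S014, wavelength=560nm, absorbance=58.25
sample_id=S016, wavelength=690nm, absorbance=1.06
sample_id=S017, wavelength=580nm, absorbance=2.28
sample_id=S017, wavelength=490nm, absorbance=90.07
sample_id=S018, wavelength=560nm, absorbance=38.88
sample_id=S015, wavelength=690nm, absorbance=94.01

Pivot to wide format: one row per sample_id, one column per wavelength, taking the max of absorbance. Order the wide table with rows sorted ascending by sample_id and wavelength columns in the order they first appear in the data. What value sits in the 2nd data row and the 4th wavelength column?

With rows sorted ascending by sample_id, row 2 is sample_id=S015. wavelength columns in first-appearance order: 580nm, 690nm, 560nm, 490nm; column 4 is 490nm.
Long rows with sample_id=S015, wavelength=490nm: max(28.66, 3.63, 48.61) = 48.61.

48.61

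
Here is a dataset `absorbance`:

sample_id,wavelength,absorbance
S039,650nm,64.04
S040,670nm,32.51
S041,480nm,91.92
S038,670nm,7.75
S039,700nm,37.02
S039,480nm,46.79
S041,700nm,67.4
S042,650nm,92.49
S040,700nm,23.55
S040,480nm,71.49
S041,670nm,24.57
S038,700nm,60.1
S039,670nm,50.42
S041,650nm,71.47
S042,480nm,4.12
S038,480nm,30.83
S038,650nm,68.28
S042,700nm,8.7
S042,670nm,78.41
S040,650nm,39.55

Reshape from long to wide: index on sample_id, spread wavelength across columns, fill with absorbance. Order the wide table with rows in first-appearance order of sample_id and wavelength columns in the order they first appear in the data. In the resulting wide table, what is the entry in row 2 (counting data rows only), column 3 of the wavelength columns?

71.49

With rows in first-appearance order of sample_id, row 2 is sample_id=S040. wavelength columns in first-appearance order: 650nm, 670nm, 480nm, 700nm; column 3 is 480nm.
Long rows with sample_id=S040, wavelength=480nm: absorbance = 71.49.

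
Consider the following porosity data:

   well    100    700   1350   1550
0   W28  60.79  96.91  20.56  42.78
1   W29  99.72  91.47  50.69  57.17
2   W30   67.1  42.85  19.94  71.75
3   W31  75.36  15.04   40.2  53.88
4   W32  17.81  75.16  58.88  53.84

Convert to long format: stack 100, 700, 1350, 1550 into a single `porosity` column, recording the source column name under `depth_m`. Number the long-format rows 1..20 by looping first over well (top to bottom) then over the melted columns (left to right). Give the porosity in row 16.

20 rows total (5 × 4). Row 16: index ⌊(16-1)/4⌋ = 3 into well → W31; (16-1) mod 4 = 3 into the melted columns → 1550.
So row 16 is (W31, 1550, 53.88); porosity = 53.88.

53.88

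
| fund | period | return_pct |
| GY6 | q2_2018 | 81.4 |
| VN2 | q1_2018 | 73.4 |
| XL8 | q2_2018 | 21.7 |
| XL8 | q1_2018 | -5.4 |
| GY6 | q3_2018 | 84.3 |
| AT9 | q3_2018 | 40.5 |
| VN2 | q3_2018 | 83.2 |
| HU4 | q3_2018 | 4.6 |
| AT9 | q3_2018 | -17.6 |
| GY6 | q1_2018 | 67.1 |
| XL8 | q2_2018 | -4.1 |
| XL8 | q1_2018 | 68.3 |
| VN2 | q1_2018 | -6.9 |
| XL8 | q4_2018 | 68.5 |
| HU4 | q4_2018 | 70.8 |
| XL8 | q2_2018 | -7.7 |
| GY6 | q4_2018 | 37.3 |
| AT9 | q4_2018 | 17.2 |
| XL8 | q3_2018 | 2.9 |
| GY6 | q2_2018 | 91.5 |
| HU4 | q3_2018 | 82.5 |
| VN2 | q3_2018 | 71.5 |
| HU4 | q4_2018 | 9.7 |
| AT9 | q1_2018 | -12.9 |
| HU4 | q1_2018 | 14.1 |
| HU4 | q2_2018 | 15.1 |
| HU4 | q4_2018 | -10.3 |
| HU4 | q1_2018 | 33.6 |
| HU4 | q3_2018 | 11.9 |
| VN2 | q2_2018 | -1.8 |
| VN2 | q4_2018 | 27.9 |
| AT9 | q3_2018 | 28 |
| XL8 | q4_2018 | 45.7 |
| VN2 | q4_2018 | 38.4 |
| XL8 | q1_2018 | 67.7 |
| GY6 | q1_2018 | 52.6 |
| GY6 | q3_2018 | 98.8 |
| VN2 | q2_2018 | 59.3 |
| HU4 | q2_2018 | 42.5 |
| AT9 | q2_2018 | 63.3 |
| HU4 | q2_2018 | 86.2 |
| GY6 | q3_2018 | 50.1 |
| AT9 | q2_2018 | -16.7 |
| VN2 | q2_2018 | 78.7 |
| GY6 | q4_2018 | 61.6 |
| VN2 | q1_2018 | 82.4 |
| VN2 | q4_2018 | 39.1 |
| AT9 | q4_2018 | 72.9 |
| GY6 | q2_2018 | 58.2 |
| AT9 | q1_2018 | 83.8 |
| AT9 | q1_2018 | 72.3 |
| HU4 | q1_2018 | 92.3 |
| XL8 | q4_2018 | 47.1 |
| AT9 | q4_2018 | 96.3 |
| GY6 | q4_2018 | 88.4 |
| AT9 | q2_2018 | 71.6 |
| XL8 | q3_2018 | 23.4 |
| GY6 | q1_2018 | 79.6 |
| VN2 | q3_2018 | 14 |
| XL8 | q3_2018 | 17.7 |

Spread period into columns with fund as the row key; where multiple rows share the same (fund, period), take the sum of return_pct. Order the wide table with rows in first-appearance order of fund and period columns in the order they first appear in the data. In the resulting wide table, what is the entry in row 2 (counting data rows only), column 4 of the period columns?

With rows in first-appearance order of fund, row 2 is fund=VN2. period columns in first-appearance order: q2_2018, q1_2018, q3_2018, q4_2018; column 4 is q4_2018.
Long rows with fund=VN2, period=q4_2018: 27.9 + 38.4 + 39.1 = 105.4.

105.4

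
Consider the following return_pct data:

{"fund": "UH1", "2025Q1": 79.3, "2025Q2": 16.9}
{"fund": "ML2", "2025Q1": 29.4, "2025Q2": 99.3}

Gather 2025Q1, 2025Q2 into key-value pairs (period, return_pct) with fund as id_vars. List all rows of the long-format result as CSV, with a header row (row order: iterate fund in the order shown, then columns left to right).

Each (fund, column) pair becomes one row: 2 × 2 = 4 rows.
For example, (UH1, 2025Q1) → return_pct=79.3.

fund,period,return_pct
UH1,2025Q1,79.3
UH1,2025Q2,16.9
ML2,2025Q1,29.4
ML2,2025Q2,99.3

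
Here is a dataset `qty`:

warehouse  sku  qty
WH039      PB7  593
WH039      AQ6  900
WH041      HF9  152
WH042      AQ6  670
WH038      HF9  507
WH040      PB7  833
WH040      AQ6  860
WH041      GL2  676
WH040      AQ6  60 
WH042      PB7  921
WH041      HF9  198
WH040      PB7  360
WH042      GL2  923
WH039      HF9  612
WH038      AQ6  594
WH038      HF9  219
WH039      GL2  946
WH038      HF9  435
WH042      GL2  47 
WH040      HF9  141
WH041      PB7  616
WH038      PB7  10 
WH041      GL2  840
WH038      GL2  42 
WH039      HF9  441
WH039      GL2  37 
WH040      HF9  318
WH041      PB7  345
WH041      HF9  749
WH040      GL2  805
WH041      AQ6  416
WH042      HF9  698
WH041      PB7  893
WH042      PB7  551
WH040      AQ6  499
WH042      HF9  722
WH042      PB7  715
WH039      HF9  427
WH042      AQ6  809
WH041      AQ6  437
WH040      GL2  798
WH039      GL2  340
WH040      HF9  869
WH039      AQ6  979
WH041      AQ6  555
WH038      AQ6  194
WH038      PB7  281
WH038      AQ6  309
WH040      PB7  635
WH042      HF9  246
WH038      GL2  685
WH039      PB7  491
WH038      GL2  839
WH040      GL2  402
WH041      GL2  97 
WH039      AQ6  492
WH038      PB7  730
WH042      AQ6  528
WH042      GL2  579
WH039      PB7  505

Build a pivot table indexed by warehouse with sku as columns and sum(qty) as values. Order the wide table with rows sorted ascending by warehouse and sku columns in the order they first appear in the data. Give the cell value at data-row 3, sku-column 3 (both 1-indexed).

1328

With rows sorted ascending by warehouse, row 3 is warehouse=WH040. sku columns in first-appearance order: PB7, AQ6, HF9, GL2; column 3 is HF9.
Long rows with warehouse=WH040, sku=HF9: 141 + 318 + 869 = 1328.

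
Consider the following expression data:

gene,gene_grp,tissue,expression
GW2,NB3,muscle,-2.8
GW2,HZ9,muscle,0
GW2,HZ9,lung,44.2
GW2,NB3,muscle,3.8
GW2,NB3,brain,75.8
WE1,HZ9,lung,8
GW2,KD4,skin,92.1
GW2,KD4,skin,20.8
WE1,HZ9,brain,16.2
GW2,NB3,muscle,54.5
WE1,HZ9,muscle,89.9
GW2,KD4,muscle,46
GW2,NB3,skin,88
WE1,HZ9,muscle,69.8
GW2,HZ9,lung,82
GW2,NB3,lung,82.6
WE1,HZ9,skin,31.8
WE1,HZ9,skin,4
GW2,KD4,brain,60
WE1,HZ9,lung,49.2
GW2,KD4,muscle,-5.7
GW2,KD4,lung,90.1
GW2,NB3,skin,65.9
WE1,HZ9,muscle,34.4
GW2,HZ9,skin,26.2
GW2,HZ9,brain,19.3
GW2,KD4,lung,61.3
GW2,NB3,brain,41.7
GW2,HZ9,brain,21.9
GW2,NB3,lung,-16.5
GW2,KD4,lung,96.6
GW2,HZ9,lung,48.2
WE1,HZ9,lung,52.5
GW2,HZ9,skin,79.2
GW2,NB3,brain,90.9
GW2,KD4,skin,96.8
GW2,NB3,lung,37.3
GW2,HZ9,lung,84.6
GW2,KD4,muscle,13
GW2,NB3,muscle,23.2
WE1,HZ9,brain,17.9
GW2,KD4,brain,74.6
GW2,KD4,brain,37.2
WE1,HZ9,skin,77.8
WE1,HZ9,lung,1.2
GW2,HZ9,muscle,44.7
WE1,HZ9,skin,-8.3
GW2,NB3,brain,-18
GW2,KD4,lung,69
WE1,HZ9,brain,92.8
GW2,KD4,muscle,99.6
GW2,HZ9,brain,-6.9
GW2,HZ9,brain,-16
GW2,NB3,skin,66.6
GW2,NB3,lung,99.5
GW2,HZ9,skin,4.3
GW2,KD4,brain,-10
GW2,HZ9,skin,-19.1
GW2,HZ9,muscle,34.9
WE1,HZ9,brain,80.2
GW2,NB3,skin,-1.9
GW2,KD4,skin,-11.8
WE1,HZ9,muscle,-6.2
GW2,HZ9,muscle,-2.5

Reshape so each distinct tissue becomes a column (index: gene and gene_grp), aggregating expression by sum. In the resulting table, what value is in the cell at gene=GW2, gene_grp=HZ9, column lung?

Rows with gene=GW2, gene_grp=HZ9 and tissue=lung: expression values are 44.2, 82, 48.2, 84.6.
44.2 + 82 + 48.2 + 84.6 = 259.

259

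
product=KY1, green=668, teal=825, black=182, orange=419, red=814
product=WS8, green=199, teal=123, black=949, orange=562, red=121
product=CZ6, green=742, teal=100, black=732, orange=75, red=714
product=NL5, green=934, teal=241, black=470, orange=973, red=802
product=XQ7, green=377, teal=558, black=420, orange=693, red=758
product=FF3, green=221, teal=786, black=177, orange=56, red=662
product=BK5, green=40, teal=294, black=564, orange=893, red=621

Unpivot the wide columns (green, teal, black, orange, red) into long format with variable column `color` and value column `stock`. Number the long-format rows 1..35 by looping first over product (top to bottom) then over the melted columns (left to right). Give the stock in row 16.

934

35 rows total (7 × 5). Row 16: index ⌊(16-1)/5⌋ = 3 into product → NL5; (16-1) mod 5 = 0 into the melted columns → green.
So row 16 is (NL5, green, 934); stock = 934.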